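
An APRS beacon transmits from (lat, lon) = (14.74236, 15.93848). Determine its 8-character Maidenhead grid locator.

JK74xr28

Offset from 180°W / 90°S: lon 195.93848°, lat 104.74236°.
Field: lon ⌊195.93848/20⌋ = 9 → J; lat ⌊104.74236/10⌋ = 10 → K.
Square: lon ⌊15.93848/2⌋ = 7; lat ⌊4.74236/1⌋ = 4.
Subsquare: lon ⌊1.93848/0.0833333⌋ = 23 → x; lat ⌊0.74236/0.0416667⌋ = 17 → r.
Extended square: lon ⌊0.02181/0.00833333⌋ = 2; lat ⌊0.03403/0.00416667⌋ = 8.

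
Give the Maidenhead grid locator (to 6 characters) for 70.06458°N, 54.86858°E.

Shift to the Maidenhead origin (180°W, 90°S): lon 234.8686, lat 160.0646.
Field: 234.8686/20 → 11 → L, 160.0646/10 → 16 → Q; chars LQ.
Square: 14.8686/2 → 7, 0.0646/1 → 0; chars 70.
Subsquare: 0.8686/0.0833333 → 10 → k, 0.0646/0.0416667 → 1 → b; chars kb.

LQ70kb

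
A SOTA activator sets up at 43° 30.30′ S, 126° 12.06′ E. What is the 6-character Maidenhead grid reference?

Add 180° to longitude and 90° to latitude: 306.2010, 46.4950.
Field: lon ⌊306.2010/20⌋ = 15 → P; lat ⌊46.4950/10⌋ = 4 → E.
Square: lon ⌊6.2010/2⌋ = 3; lat ⌊6.4950/1⌋ = 6.
Subsquare: lon ⌊0.2010/0.0833333⌋ = 2 → c; lat ⌊0.4950/0.0416667⌋ = 11 → l.

PE36cl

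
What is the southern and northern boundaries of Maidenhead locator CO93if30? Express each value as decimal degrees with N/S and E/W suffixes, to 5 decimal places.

53.20833° N, 53.21250° N

Field C=2, O=14: +2·20° lon, +14·10° lat → SW at lon -140°, lat 50°.
Square 9, 3: +9·2° lon, +3·1° lat → SW at lon -122°, lat 53°.
Subsquare i=8, f=5: +8·0.0833333° lon, +5·0.0416667° lat → SW at lon -121.333°, lat 53.2083°.
Extended square 3, 0: +3·0.00833333° lon, +0·0.00416667° lat → SW at lon -121.308°, lat 53.2083°.
Cell spans 0.00833333° lon × 0.00416667° lat.
south 53.20833° N, north 53.21250° N.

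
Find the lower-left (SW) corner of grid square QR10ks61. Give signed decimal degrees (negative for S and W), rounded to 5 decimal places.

Field Q=16, R=17: +16·20° lon, +17·10° lat → SW at lon 140°, lat 80°.
Square 1, 0: +1·2° lon, +0·1° lat → SW at lon 142°, lat 80°.
Subsquare k=10, s=18: +10·0.0833333° lon, +18·0.0416667° lat → SW at lon 142.833°, lat 80.75°.
Extended square 6, 1: +6·0.00833333° lon, +1·0.00416667° lat → SW at lon 142.883°, lat 80.7542°.
latitude 80.75417, longitude 142.88333.

80.75417, 142.88333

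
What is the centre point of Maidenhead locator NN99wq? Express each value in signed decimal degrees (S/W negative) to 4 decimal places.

49.6875, 99.8750

Field N=13, N=13: +13·20° lon, +13·10° lat → SW at lon 80°, lat 40°.
Square 9, 9: +9·2° lon, +9·1° lat → SW at lon 98°, lat 49°.
Subsquare w=22, q=16: +22·0.0833333° lon, +16·0.0416667° lat → SW at lon 99.8333°, lat 49.6667°.
Cell spans 0.0833333° lon × 0.0416667° lat. Centre is SW corner plus half of each.
latitude 49.6875, longitude 99.8750.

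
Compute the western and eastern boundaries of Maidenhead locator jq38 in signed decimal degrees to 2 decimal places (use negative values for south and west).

6.00, 8.00

Field J=9, Q=16: +9·20° lon, +16·10° lat → SW at lon 0°, lat 70°.
Square 3, 8: +3·2° lon, +8·1° lat → SW at lon 6°, lat 78°.
Cell spans 2° lon × 1° lat.
west 6.00, east 8.00.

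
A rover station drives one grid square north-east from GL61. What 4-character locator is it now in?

Longitude square 6; +1 → 7.
Latitude square 1; +1 → 2.

GL72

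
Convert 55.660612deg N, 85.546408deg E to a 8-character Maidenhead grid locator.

NO25sp58

Offset from 180°W / 90°S: lon 265.54641°, lat 145.66061°.
Field: 265.54641/20 → 13 → N, 145.66061/10 → 14 → O; chars NO.
Square: 5.54641/2 → 2, 5.66061/1 → 5; chars 25.
Subsquare: 1.54641/0.0833333 → 18 → s, 0.66061/0.0416667 → 15 → p; chars sp.
Extended square: 0.04641/0.00833333 → 5, 0.03561/0.00416667 → 8; chars 58.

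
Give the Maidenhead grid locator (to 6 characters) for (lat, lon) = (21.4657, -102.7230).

DL81pl

Add 180° to longitude and 90° to latitude: 77.2770, 111.4657.
Field (20°×10°, letters A–R): lon ⌊77.2770/20⌋ = 3 → D; lat ⌊111.4657/10⌋ = 11 → L.
Square (2°×1°, digits 0–9): lon ⌊17.2770/2⌋ = 8; lat ⌊1.4657/1⌋ = 1.
Subsquare (5′×2.5′, letters a–x): lon ⌊1.2770/0.0833333⌋ = 15 → p; lat ⌊0.4657/0.0416667⌋ = 11 → l.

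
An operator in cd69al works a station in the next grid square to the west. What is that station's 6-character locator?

CD59xl

Longitude subsquare a = 0; −1 → -1, wraps to 23 = x, carry into square.
Longitude square 6; −1 → 5.
The latitude characters are unchanged.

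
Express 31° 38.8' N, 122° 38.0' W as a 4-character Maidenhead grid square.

CM81

Shift to the Maidenhead origin (180°W, 90°S): lon 57.37, lat 121.65.
Field: 57.37/20 → 2 → C, 121.65/10 → 12 → M; chars CM.
Square: 17.37/2 → 8, 1.65/1 → 1; chars 81.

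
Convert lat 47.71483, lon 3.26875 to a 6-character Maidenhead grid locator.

Add 180° to longitude and 90° to latitude: 183.2688, 137.7148.
Field: lon ⌊183.2688/20⌋ = 9 → J; lat ⌊137.7148/10⌋ = 13 → N.
Square: lon ⌊3.2688/2⌋ = 1; lat ⌊7.7148/1⌋ = 7.
Subsquare: lon ⌊1.2688/0.0833333⌋ = 15 → p; lat ⌊0.7148/0.0416667⌋ = 17 → r.

JN17pr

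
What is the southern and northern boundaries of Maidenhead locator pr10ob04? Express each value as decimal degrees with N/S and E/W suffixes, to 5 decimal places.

80.05833° N, 80.06250° N

Field P=15, R=17: +15·20° lon, +17·10° lat → SW at lon 120°, lat 80°.
Square 1, 0: +1·2° lon, +0·1° lat → SW at lon 122°, lat 80°.
Subsquare o=14, b=1: +14·0.0833333° lon, +1·0.0416667° lat → SW at lon 123.167°, lat 80.0417°.
Extended square 0, 4: +0·0.00833333° lon, +4·0.00416667° lat → SW at lon 123.167°, lat 80.0583°.
Cell spans 0.00833333° lon × 0.00416667° lat.
south 80.05833° N, north 80.06250° N.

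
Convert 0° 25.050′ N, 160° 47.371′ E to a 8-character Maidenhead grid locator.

RJ00jk40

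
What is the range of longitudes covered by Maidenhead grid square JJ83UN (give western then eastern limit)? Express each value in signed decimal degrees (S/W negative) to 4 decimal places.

17.6667, 17.7500

Field J=9, J=9: +9·20° lon, +9·10° lat → SW at lon 0°, lat 0°.
Square 8, 3: +8·2° lon, +3·1° lat → SW at lon 16°, lat 3°.
Subsquare u=20, n=13: +20·0.0833333° lon, +13·0.0416667° lat → SW at lon 17.6667°, lat 3.54167°.
Cell spans 0.0833333° lon × 0.0416667° lat.
west 17.6667, east 17.7500.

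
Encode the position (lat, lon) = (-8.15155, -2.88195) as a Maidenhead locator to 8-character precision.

II81nu43

Offset from 180°W / 90°S: lon 177.11805°, lat 81.84845°.
Field: 177.11805/20 → 8 → I, 81.84845/10 → 8 → I; chars II.
Square: 17.11805/2 → 8, 1.84845/1 → 1; chars 81.
Subsquare: 1.11805/0.0833333 → 13 → n, 0.84845/0.0416667 → 20 → u; chars nu.
Extended square: 0.03472/0.00833333 → 4, 0.01512/0.00416667 → 3; chars 43.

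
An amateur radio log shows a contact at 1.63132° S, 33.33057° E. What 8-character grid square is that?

KI68pi98

Offset from 180°W / 90°S: lon 213.33057°, lat 88.36868°.
Field: 213.33057/20 → 10 → K, 88.36868/10 → 8 → I; chars KI.
Square: 13.33057/2 → 6, 8.36868/1 → 8; chars 68.
Subsquare: 1.33057/0.0833333 → 15 → p, 0.36868/0.0416667 → 8 → i; chars pi.
Extended square: 0.08057/0.00833333 → 9, 0.03535/0.00416667 → 8; chars 98.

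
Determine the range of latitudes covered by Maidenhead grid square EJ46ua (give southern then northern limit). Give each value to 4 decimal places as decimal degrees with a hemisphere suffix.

6.0000° N, 6.0417° N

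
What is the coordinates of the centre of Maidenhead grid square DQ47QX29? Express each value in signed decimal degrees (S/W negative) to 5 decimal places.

77.99792, -110.64583

Field D=3, Q=16: +3·20° lon, +16·10° lat → SW at lon -120°, lat 70°.
Square 4, 7: +4·2° lon, +7·1° lat → SW at lon -112°, lat 77°.
Subsquare q=16, x=23: +16·0.0833333° lon, +23·0.0416667° lat → SW at lon -110.667°, lat 77.9583°.
Extended square 2, 9: +2·0.00833333° lon, +9·0.00416667° lat → SW at lon -110.65°, lat 77.9958°.
Cell spans 0.00833333° lon × 0.00416667° lat. Centre is SW corner plus half of each.
latitude 77.99792, longitude -110.64583.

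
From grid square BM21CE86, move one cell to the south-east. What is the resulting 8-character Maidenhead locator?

BM21ce95

Longitude extended square 8; +1 → 9.
Latitude extended square 6; −1 → 5.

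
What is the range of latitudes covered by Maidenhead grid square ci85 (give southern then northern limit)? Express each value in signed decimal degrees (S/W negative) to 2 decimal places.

-5.00, -4.00

Field C=2, I=8: +2·20° lon, +8·10° lat → SW at lon -140°, lat -10°.
Square 8, 5: +8·2° lon, +5·1° lat → SW at lon -124°, lat -5°.
Cell spans 2° lon × 1° lat.
south -5.00, north -4.00.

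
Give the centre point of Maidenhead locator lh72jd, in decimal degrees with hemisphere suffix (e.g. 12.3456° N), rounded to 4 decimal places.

17.8542° S, 54.7917° E

Field L=11, H=7: +11·20° lon, +7·10° lat → SW at lon 40°, lat -20°.
Square 7, 2: +7·2° lon, +2·1° lat → SW at lon 54°, lat -18°.
Subsquare j=9, d=3: +9·0.0833333° lon, +3·0.0416667° lat → SW at lon 54.75°, lat -17.875°.
Cell spans 0.0833333° lon × 0.0416667° lat. Centre is SW corner plus half of each.
latitude 17.8542° S, longitude 54.7917° E.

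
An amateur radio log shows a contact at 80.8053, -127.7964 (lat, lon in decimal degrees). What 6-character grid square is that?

Add 180° to longitude and 90° to latitude: 52.2036, 170.8053.
Field: lon ⌊52.2036/20⌋ = 2 → C; lat ⌊170.8053/10⌋ = 17 → R.
Square: lon ⌊12.2036/2⌋ = 6; lat ⌊0.8053/1⌋ = 0.
Subsquare: lon ⌊0.2036/0.0833333⌋ = 2 → c; lat ⌊0.8053/0.0416667⌋ = 19 → t.

CR60ct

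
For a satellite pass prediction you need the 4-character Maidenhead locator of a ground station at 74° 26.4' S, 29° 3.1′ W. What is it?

Add 180° to longitude and 90° to latitude: 150.95, 15.56.
Field: lon ⌊150.95/20⌋ = 7 → H; lat ⌊15.56/10⌋ = 1 → B.
Square: lon ⌊10.95/2⌋ = 5; lat ⌊5.56/1⌋ = 5.

HB55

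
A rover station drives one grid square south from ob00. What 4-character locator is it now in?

Latitude square 0; −1 → -1, wraps to 9, carry into field.
Latitude field B = 1; −1 → 0 = A.
The longitude characters are unchanged.

OA09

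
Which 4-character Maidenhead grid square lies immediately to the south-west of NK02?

MK91

Longitude square 0; −1 → -1, wraps to 9, carry into field.
Longitude field N = 13; −1 → 12 = M.
Latitude square 2; −1 → 1.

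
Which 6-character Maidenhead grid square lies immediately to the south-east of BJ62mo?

BJ62nn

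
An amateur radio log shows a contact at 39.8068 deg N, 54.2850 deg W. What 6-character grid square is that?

Offset from 180°W / 90°S: lon 125.7150°, lat 129.8068°.
Field: lon ⌊125.7150/20⌋ = 6 → G; lat ⌊129.8068/10⌋ = 12 → M.
Square: lon ⌊5.7150/2⌋ = 2; lat ⌊9.8068/1⌋ = 9.
Subsquare: lon ⌊1.7150/0.0833333⌋ = 20 → u; lat ⌊0.8068/0.0416667⌋ = 19 → t.

GM29ut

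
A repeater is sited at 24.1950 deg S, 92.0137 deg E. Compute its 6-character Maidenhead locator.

NG65at

Offset from 180°W / 90°S: lon 272.0137°, lat 65.8050°.
Field (20°×10°, letters A–R): 272.0137/20 → 13 → N, 65.8050/10 → 6 → G; chars NG.
Square (2°×1°, digits 0–9): 12.0137/2 → 6, 5.8050/1 → 5; chars 65.
Subsquare (5′×2.5′, letters a–x): 0.0137/0.0833333 → 0 → a, 0.8050/0.0416667 → 19 → t; chars at.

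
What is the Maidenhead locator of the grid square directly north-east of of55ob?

OF55pc

Longitude subsquare o = 14; +1 → 15 = p.
Latitude subsquare b = 1; +1 → 2 = c.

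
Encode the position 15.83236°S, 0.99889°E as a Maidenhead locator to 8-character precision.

JH04le90

Offset from 180°W / 90°S: lon 180.99889°, lat 74.16764°.
Field: lon ⌊180.99889/20⌋ = 9 → J; lat ⌊74.16764/10⌋ = 7 → H.
Square: lon ⌊0.99889/2⌋ = 0; lat ⌊4.16764/1⌋ = 4.
Subsquare: lon ⌊0.99889/0.0833333⌋ = 11 → l; lat ⌊0.16764/0.0416667⌋ = 4 → e.
Extended square: lon ⌊0.08222/0.00833333⌋ = 9; lat ⌊0.00097/0.00416667⌋ = 0.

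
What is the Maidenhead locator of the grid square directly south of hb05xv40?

HB05xu49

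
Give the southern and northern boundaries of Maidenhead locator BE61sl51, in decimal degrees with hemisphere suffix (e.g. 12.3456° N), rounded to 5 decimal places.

48.53750° S, 48.53333° S

Field B=1, E=4: +1·20° lon, +4·10° lat → SW at lon -160°, lat -50°.
Square 6, 1: +6·2° lon, +1·1° lat → SW at lon -148°, lat -49°.
Subsquare s=18, l=11: +18·0.0833333° lon, +11·0.0416667° lat → SW at lon -146.5°, lat -48.5417°.
Extended square 5, 1: +5·0.00833333° lon, +1·0.00416667° lat → SW at lon -146.458°, lat -48.5375°.
Cell spans 0.00833333° lon × 0.00416667° lat.
south 48.53750° S, north 48.53333° S.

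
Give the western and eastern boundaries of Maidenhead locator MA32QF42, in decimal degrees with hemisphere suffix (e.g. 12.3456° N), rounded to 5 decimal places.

Field M=12, A=0: +12·20° lon, +0·10° lat → SW at lon 60°, lat -90°.
Square 3, 2: +3·2° lon, +2·1° lat → SW at lon 66°, lat -88°.
Subsquare q=16, f=5: +16·0.0833333° lon, +5·0.0416667° lat → SW at lon 67.3333°, lat -87.7917°.
Extended square 4, 2: +4·0.00833333° lon, +2·0.00416667° lat → SW at lon 67.3667°, lat -87.7833°.
Cell spans 0.00833333° lon × 0.00416667° lat.
west 67.36667° E, east 67.37500° E.

67.36667° E, 67.37500° E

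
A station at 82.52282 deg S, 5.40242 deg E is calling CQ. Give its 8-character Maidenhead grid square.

JA27ql84

Add 180° to longitude and 90° to latitude: 185.40242, 7.47718.
Field: 185.40242/20 → 9 → J, 7.47718/10 → 0 → A; chars JA.
Square: 5.40242/2 → 2, 7.47718/1 → 7; chars 27.
Subsquare: 1.40242/0.0833333 → 16 → q, 0.47718/0.0416667 → 11 → l; chars ql.
Extended square: 0.06909/0.00833333 → 8, 0.01885/0.00416667 → 4; chars 84.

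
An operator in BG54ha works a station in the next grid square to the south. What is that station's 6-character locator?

Latitude subsquare a = 0; −1 → -1, wraps to 23 = x, carry into square.
Latitude square 4; −1 → 3.
The longitude characters are unchanged.

BG53hx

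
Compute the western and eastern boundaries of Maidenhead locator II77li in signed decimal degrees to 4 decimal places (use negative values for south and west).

Field I=8, I=8: +8·20° lon, +8·10° lat → SW at lon -20°, lat -10°.
Square 7, 7: +7·2° lon, +7·1° lat → SW at lon -6°, lat -3°.
Subsquare l=11, i=8: +11·0.0833333° lon, +8·0.0416667° lat → SW at lon -5.08333°, lat -2.66667°.
Cell spans 0.0833333° lon × 0.0416667° lat.
west -5.0833, east -5.0000.

-5.0833, -5.0000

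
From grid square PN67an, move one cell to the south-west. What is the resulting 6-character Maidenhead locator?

PN57xm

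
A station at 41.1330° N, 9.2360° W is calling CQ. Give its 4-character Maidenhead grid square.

IN51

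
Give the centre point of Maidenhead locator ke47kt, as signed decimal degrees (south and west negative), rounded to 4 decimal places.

-42.1875, 28.8750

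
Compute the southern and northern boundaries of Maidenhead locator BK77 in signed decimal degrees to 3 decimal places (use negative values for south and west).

17.000, 18.000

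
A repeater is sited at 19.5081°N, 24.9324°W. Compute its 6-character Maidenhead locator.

HK79mm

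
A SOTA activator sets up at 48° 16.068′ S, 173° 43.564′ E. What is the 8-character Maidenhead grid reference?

Add 180° to longitude and 90° to latitude: 353.72607, 41.73220.
Field: lon ⌊353.72607/20⌋ = 17 → R; lat ⌊41.73220/10⌋ = 4 → E.
Square: lon ⌊13.72607/2⌋ = 6; lat ⌊1.73220/1⌋ = 1.
Subsquare: lon ⌊1.72607/0.0833333⌋ = 20 → u; lat ⌊0.73220/0.0416667⌋ = 17 → r.
Extended square: lon ⌊0.05940/0.00833333⌋ = 7; lat ⌊0.02387/0.00416667⌋ = 5.

RE61ur75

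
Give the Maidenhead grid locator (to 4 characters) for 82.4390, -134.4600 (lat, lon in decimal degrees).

Offset from 180°W / 90°S: lon 45.54°, lat 172.44°.
Field: lon ⌊45.54/20⌋ = 2 → C; lat ⌊172.44/10⌋ = 17 → R.
Square: lon ⌊5.54/2⌋ = 2; lat ⌊2.44/1⌋ = 2.

CR22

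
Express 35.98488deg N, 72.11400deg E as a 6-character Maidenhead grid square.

Offset from 180°W / 90°S: lon 252.1140°, lat 125.9849°.
Field: 252.1140/20 → 12 → M, 125.9849/10 → 12 → M; chars MM.
Square: 12.1140/2 → 6, 5.9849/1 → 5; chars 65.
Subsquare: 0.1140/0.0833333 → 1 → b, 0.9849/0.0416667 → 23 → x; chars bx.

MM65bx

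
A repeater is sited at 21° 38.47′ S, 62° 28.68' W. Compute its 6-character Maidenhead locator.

Offset from 180°W / 90°S: lon 117.5220°, lat 68.3588°.
Field: 117.5220/20 → 5 → F, 68.3588/10 → 6 → G; chars FG.
Square: 17.5220/2 → 8, 8.3588/1 → 8; chars 88.
Subsquare: 1.5220/0.0833333 → 18 → s, 0.3588/0.0416667 → 8 → i; chars si.

FG88si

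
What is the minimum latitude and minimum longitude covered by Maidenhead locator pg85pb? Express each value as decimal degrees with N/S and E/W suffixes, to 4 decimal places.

Field P=15, G=6: +15·20° lon, +6·10° lat → SW at lon 120°, lat -30°.
Square 8, 5: +8·2° lon, +5·1° lat → SW at lon 136°, lat -25°.
Subsquare p=15, b=1: +15·0.0833333° lon, +1·0.0416667° lat → SW at lon 137.25°, lat -24.9583°.
latitude 24.9583° S, longitude 137.2500° E.

24.9583° S, 137.2500° E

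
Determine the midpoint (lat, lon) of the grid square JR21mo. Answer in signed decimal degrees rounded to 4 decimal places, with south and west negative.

Field J=9, R=17: +9·20° lon, +17·10° lat → SW at lon 0°, lat 80°.
Square 2, 1: +2·2° lon, +1·1° lat → SW at lon 4°, lat 81°.
Subsquare m=12, o=14: +12·0.0833333° lon, +14·0.0416667° lat → SW at lon 5°, lat 81.5833°.
Cell spans 0.0833333° lon × 0.0416667° lat. Centre is SW corner plus half of each.
latitude 81.6042, longitude 5.0417.

81.6042, 5.0417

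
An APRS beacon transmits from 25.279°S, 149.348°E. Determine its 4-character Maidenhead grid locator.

QG44

Offset from 180°W / 90°S: lon 329.35°, lat 64.72°.
Field (20°×10°, letters A–R): 329.35/20 → 16 → Q, 64.72/10 → 6 → G; chars QG.
Square (2°×1°, digits 0–9): 9.35/2 → 4, 4.72/1 → 4; chars 44.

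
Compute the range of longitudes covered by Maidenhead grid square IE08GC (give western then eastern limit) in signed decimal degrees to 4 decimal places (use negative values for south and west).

Field I=8, E=4: +8·20° lon, +4·10° lat → SW at lon -20°, lat -50°.
Square 0, 8: +0·2° lon, +8·1° lat → SW at lon -20°, lat -42°.
Subsquare g=6, c=2: +6·0.0833333° lon, +2·0.0416667° lat → SW at lon -19.5°, lat -41.9167°.
Cell spans 0.0833333° lon × 0.0416667° lat.
west -19.5000, east -19.4167.

-19.5000, -19.4167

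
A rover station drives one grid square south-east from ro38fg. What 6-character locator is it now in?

RO38gf

Longitude subsquare f = 5; +1 → 6 = g.
Latitude subsquare g = 6; −1 → 5 = f.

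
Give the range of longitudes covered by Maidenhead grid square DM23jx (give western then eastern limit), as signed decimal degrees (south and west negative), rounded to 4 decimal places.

-115.2500, -115.1667

Field D=3, M=12: +3·20° lon, +12·10° lat → SW at lon -120°, lat 30°.
Square 2, 3: +2·2° lon, +3·1° lat → SW at lon -116°, lat 33°.
Subsquare j=9, x=23: +9·0.0833333° lon, +23·0.0416667° lat → SW at lon -115.25°, lat 33.9583°.
Cell spans 0.0833333° lon × 0.0416667° lat.
west -115.2500, east -115.1667.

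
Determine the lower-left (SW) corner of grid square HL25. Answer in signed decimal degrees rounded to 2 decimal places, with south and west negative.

25.00, -36.00

Field H=7, L=11: +7·20° lon, +11·10° lat → SW at lon -40°, lat 20°.
Square 2, 5: +2·2° lon, +5·1° lat → SW at lon -36°, lat 25°.
latitude 25.00, longitude -36.00.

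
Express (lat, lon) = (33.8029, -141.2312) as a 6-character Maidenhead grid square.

Offset from 180°W / 90°S: lon 38.7688°, lat 123.8029°.
Field: lon ⌊38.7688/20⌋ = 1 → B; lat ⌊123.8029/10⌋ = 12 → M.
Square: lon ⌊18.7688/2⌋ = 9; lat ⌊3.8029/1⌋ = 3.
Subsquare: lon ⌊0.7688/0.0833333⌋ = 9 → j; lat ⌊0.8029/0.0416667⌋ = 19 → t.

BM93jt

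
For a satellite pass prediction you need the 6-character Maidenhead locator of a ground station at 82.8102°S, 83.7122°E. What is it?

NA17ue

Shift to the Maidenhead origin (180°W, 90°S): lon 263.7122, lat 7.1898.
Field: lon ⌊263.7122/20⌋ = 13 → N; lat ⌊7.1898/10⌋ = 0 → A.
Square: lon ⌊3.7122/2⌋ = 1; lat ⌊7.1898/1⌋ = 7.
Subsquare: lon ⌊1.7122/0.0833333⌋ = 20 → u; lat ⌊0.1898/0.0416667⌋ = 4 → e.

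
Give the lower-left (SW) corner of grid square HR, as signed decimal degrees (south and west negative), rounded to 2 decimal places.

80.00, -40.00

Field H=7, R=17: +7·20° lon, +17·10° lat → SW at lon -40°, lat 80°.
latitude 80.00, longitude -40.00.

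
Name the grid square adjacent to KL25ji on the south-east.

KL25kh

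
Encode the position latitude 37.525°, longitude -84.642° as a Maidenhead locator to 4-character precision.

Offset from 180°W / 90°S: lon 95.36°, lat 127.53°.
Field: 95.36/20 → 4 → E, 127.53/10 → 12 → M; chars EM.
Square: 15.36/2 → 7, 7.53/1 → 7; chars 77.

EM77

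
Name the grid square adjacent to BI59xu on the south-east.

Longitude subsquare x = 23; +1 → 24, wraps to 0 = a, carry into square.
Longitude square 5; +1 → 6.
Latitude subsquare u = 20; −1 → 19 = t.

BI69at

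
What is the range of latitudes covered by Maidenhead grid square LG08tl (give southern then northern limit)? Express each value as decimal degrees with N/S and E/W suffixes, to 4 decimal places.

21.5417° S, 21.5000° S

Field L=11, G=6: +11·20° lon, +6·10° lat → SW at lon 40°, lat -30°.
Square 0, 8: +0·2° lon, +8·1° lat → SW at lon 40°, lat -22°.
Subsquare t=19, l=11: +19·0.0833333° lon, +11·0.0416667° lat → SW at lon 41.5833°, lat -21.5417°.
Cell spans 0.0833333° lon × 0.0416667° lat.
south 21.5417° S, north 21.5000° S.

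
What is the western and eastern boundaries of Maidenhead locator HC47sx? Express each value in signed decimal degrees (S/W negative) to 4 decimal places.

-30.5000, -30.4167

Field H=7, C=2: +7·20° lon, +2·10° lat → SW at lon -40°, lat -70°.
Square 4, 7: +4·2° lon, +7·1° lat → SW at lon -32°, lat -63°.
Subsquare s=18, x=23: +18·0.0833333° lon, +23·0.0416667° lat → SW at lon -30.5°, lat -62.0417°.
Cell spans 0.0833333° lon × 0.0416667° lat.
west -30.5000, east -30.4167.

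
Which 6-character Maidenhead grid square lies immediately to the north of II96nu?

II96nv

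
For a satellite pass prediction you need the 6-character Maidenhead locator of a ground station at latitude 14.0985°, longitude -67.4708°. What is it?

FK64gc

Shift to the Maidenhead origin (180°W, 90°S): lon 112.5292, lat 104.0985.
Field: 112.5292/20 → 5 → F, 104.0985/10 → 10 → K; chars FK.
Square: 12.5292/2 → 6, 4.0985/1 → 4; chars 64.
Subsquare: 0.5292/0.0833333 → 6 → g, 0.0985/0.0416667 → 2 → c; chars gc.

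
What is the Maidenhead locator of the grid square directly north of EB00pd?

EB00pe

Latitude subsquare d = 3; +1 → 4 = e.
The longitude characters are unchanged.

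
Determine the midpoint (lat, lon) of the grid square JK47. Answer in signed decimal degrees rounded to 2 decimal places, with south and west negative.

Field J=9, K=10: +9·20° lon, +10·10° lat → SW at lon 0°, lat 10°.
Square 4, 7: +4·2° lon, +7·1° lat → SW at lon 8°, lat 17°.
Cell spans 2° lon × 1° lat. Centre is SW corner plus half of each.
latitude 17.50, longitude 9.00.

17.50, 9.00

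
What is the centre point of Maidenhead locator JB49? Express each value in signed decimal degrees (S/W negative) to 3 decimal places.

Field J=9, B=1: +9·20° lon, +1·10° lat → SW at lon 0°, lat -80°.
Square 4, 9: +4·2° lon, +9·1° lat → SW at lon 8°, lat -71°.
Cell spans 2° lon × 1° lat. Centre is SW corner plus half of each.
latitude -70.500, longitude 9.000.

-70.500, 9.000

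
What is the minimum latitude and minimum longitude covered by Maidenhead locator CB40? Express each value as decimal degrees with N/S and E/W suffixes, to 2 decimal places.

80.00° S, 132.00° W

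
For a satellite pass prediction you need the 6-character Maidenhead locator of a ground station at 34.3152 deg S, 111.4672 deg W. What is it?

DF45gq

Offset from 180°W / 90°S: lon 68.5328°, lat 55.6848°.
Field (20°×10°, letters A–R): lon ⌊68.5328/20⌋ = 3 → D; lat ⌊55.6848/10⌋ = 5 → F.
Square (2°×1°, digits 0–9): lon ⌊8.5328/2⌋ = 4; lat ⌊5.6848/1⌋ = 5.
Subsquare (5′×2.5′, letters a–x): lon ⌊0.5328/0.0833333⌋ = 6 → g; lat ⌊0.6848/0.0416667⌋ = 16 → q.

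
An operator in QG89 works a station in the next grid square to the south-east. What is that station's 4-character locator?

QG98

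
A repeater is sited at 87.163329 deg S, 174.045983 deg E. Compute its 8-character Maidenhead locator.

RA72au50

Add 180° to longitude and 90° to latitude: 354.04598, 2.83667.
Field: lon ⌊354.04598/20⌋ = 17 → R; lat ⌊2.83667/10⌋ = 0 → A.
Square: lon ⌊14.04598/2⌋ = 7; lat ⌊2.83667/1⌋ = 2.
Subsquare: lon ⌊0.04598/0.0833333⌋ = 0 → a; lat ⌊0.83667/0.0416667⌋ = 20 → u.
Extended square: lon ⌊0.04598/0.00833333⌋ = 5; lat ⌊0.00334/0.00416667⌋ = 0.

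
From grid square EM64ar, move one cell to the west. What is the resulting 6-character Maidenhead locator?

Longitude subsquare a = 0; −1 → -1, wraps to 23 = x, carry into square.
Longitude square 6; −1 → 5.
The latitude characters are unchanged.

EM54xr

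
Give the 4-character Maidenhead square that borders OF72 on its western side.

Longitude square 7; −1 → 6.
The latitude characters are unchanged.

OF62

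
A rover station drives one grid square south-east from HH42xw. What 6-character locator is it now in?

HH52av

Longitude subsquare x = 23; +1 → 24, wraps to 0 = a, carry into square.
Longitude square 4; +1 → 5.
Latitude subsquare w = 22; −1 → 21 = v.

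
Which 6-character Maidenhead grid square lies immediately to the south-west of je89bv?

JE89au

Longitude subsquare b = 1; −1 → 0 = a.
Latitude subsquare v = 21; −1 → 20 = u.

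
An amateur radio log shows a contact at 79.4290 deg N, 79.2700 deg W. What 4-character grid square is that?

FQ09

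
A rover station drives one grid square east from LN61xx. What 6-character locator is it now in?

Longitude subsquare x = 23; +1 → 24, wraps to 0 = a, carry into square.
Longitude square 6; +1 → 7.
The latitude characters are unchanged.

LN71ax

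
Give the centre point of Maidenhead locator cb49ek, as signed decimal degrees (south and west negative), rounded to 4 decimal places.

-70.5625, -131.6250

Field C=2, B=1: +2·20° lon, +1·10° lat → SW at lon -140°, lat -80°.
Square 4, 9: +4·2° lon, +9·1° lat → SW at lon -132°, lat -71°.
Subsquare e=4, k=10: +4·0.0833333° lon, +10·0.0416667° lat → SW at lon -131.667°, lat -70.5833°.
Cell spans 0.0833333° lon × 0.0416667° lat. Centre is SW corner plus half of each.
latitude -70.5625, longitude -131.6250.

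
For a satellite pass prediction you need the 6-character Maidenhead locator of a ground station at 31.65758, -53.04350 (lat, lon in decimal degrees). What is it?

Add 180° to longitude and 90° to latitude: 126.9565, 121.6576.
Field: 126.9565/20 → 6 → G, 121.6576/10 → 12 → M; chars GM.
Square: 6.9565/2 → 3, 1.6576/1 → 1; chars 31.
Subsquare: 0.9565/0.0833333 → 11 → l, 0.6576/0.0416667 → 15 → p; chars lp.

GM31lp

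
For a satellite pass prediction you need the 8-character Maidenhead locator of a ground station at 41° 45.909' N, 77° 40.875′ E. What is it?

Add 180° to longitude and 90° to latitude: 257.68125, 131.76515.
Field (20°×10°, letters A–R): lon ⌊257.68125/20⌋ = 12 → M; lat ⌊131.76515/10⌋ = 13 → N.
Square (2°×1°, digits 0–9): lon ⌊17.68125/2⌋ = 8; lat ⌊1.76515/1⌋ = 1.
Subsquare (5′×2.5′, letters a–x): lon ⌊1.68125/0.0833333⌋ = 20 → u; lat ⌊0.76515/0.0416667⌋ = 18 → s.
Extended square (30″×15″, digits 0–9): lon ⌊0.01458/0.00833333⌋ = 1; lat ⌊0.01515/0.00416667⌋ = 3.

MN81us13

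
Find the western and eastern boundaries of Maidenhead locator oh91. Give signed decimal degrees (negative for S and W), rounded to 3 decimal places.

Field O=14, H=7: +14·20° lon, +7·10° lat → SW at lon 100°, lat -20°.
Square 9, 1: +9·2° lon, +1·1° lat → SW at lon 118°, lat -19°.
Cell spans 2° lon × 1° lat.
west 118.000, east 120.000.

118.000, 120.000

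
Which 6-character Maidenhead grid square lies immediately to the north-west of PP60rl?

PP60qm

Longitude subsquare r = 17; −1 → 16 = q.
Latitude subsquare l = 11; +1 → 12 = m.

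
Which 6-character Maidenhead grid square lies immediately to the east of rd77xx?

Longitude subsquare x = 23; +1 → 24, wraps to 0 = a, carry into square.
Longitude square 7; +1 → 8.
The latitude characters are unchanged.

RD87ax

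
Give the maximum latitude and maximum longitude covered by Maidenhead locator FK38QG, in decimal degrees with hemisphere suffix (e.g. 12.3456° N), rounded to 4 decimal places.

18.2917° N, 72.5833° W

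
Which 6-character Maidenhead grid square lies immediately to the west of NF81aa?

NF71xa

Longitude subsquare a = 0; −1 → -1, wraps to 23 = x, carry into square.
Longitude square 8; −1 → 7.
The latitude characters are unchanged.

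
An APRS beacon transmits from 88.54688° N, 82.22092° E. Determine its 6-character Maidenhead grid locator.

NR18cn

Add 180° to longitude and 90° to latitude: 262.2209, 178.5469.
Field: 262.2209/20 → 13 → N, 178.5469/10 → 17 → R; chars NR.
Square: 2.2209/2 → 1, 8.5469/1 → 8; chars 18.
Subsquare: 0.2209/0.0833333 → 2 → c, 0.5469/0.0416667 → 13 → n; chars cn.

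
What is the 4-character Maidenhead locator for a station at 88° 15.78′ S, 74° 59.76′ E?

MA71

Shift to the Maidenhead origin (180°W, 90°S): lon 255.00, lat 1.74.
Field (20°×10°, letters A–R): 255.00/20 → 12 → M, 1.74/10 → 0 → A; chars MA.
Square (2°×1°, digits 0–9): 15.00/2 → 7, 1.74/1 → 1; chars 71.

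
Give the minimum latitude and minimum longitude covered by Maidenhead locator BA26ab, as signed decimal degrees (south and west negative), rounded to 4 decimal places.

-83.9583, -156.0000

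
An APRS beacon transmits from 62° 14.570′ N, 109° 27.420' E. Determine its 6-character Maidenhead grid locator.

Add 180° to longitude and 90° to latitude: 289.4570, 152.2428.
Field (20°×10°, letters A–R): 289.4570/20 → 14 → O, 152.2428/10 → 15 → P; chars OP.
Square (2°×1°, digits 0–9): 9.4570/2 → 4, 2.2428/1 → 2; chars 42.
Subsquare (5′×2.5′, letters a–x): 1.4570/0.0833333 → 17 → r, 0.2428/0.0416667 → 5 → f; chars rf.

OP42rf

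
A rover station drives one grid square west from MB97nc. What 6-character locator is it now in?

Longitude subsquare n = 13; −1 → 12 = m.
The latitude characters are unchanged.

MB97mc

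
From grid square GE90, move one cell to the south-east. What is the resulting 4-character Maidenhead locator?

Longitude square 9; +1 → 10, wraps to 0, carry into field.
Longitude field G = 6; +1 → 7 = H.
Latitude square 0; −1 → -1, wraps to 9, carry into field.
Latitude field E = 4; −1 → 3 = D.

HD09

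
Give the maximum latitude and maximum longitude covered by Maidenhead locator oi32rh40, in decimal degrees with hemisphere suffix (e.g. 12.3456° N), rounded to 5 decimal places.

Field O=14, I=8: +14·20° lon, +8·10° lat → SW at lon 100°, lat -10°.
Square 3, 2: +3·2° lon, +2·1° lat → SW at lon 106°, lat -8°.
Subsquare r=17, h=7: +17·0.0833333° lon, +7·0.0416667° lat → SW at lon 107.417°, lat -7.70833°.
Extended square 4, 0: +4·0.00833333° lon, +0·0.00416667° lat → SW at lon 107.45°, lat -7.70833°.
Cell spans 0.00833333° lon × 0.00416667° lat. NE corner is SW corner plus one full cell.
latitude 7.70417° S, longitude 107.45833° E.

7.70417° S, 107.45833° E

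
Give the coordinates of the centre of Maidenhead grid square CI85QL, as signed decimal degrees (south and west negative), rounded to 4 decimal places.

Field C=2, I=8: +2·20° lon, +8·10° lat → SW at lon -140°, lat -10°.
Square 8, 5: +8·2° lon, +5·1° lat → SW at lon -124°, lat -5°.
Subsquare q=16, l=11: +16·0.0833333° lon, +11·0.0416667° lat → SW at lon -122.667°, lat -4.54167°.
Cell spans 0.0833333° lon × 0.0416667° lat. Centre is SW corner plus half of each.
latitude -4.5208, longitude -122.6250.

-4.5208, -122.6250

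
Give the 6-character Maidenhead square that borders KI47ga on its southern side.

KI46gx

Latitude subsquare a = 0; −1 → -1, wraps to 23 = x, carry into square.
Latitude square 7; −1 → 6.
The longitude characters are unchanged.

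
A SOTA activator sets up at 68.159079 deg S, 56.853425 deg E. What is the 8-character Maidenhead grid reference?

LC81ku21

Offset from 180°W / 90°S: lon 236.85343°, lat 21.84092°.
Field: 236.85343/20 → 11 → L, 21.84092/10 → 2 → C; chars LC.
Square: 16.85343/2 → 8, 1.84092/1 → 1; chars 81.
Subsquare: 0.85343/0.0833333 → 10 → k, 0.84092/0.0416667 → 20 → u; chars ku.
Extended square: 0.02009/0.00833333 → 2, 0.00759/0.00416667 → 1; chars 21.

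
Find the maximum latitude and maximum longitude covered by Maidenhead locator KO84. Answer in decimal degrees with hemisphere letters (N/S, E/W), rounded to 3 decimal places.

55.000° N, 38.000° E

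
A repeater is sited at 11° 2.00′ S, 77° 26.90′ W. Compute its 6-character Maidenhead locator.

FH18gx

Offset from 180°W / 90°S: lon 102.5517°, lat 78.9667°.
Field (20°×10°, letters A–R): lon ⌊102.5517/20⌋ = 5 → F; lat ⌊78.9667/10⌋ = 7 → H.
Square (2°×1°, digits 0–9): lon ⌊2.5517/2⌋ = 1; lat ⌊8.9667/1⌋ = 8.
Subsquare (5′×2.5′, letters a–x): lon ⌊0.5517/0.0833333⌋ = 6 → g; lat ⌊0.9667/0.0416667⌋ = 23 → x.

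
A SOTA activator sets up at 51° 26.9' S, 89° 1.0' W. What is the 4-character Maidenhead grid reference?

ED58

Shift to the Maidenhead origin (180°W, 90°S): lon 90.98, lat 38.55.
Field: 90.98/20 → 4 → E, 38.55/10 → 3 → D; chars ED.
Square: 10.98/2 → 5, 8.55/1 → 8; chars 58.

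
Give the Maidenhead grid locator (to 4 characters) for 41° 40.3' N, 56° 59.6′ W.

Offset from 180°W / 90°S: lon 123.01°, lat 131.67°.
Field: lon ⌊123.01/20⌋ = 6 → G; lat ⌊131.67/10⌋ = 13 → N.
Square: lon ⌊3.01/2⌋ = 1; lat ⌊1.67/1⌋ = 1.

GN11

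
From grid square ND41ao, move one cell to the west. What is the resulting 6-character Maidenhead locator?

Longitude subsquare a = 0; −1 → -1, wraps to 23 = x, carry into square.
Longitude square 4; −1 → 3.
The latitude characters are unchanged.

ND31xo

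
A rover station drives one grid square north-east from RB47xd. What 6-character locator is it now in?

RB57ae

Longitude subsquare x = 23; +1 → 24, wraps to 0 = a, carry into square.
Longitude square 4; +1 → 5.
Latitude subsquare d = 3; +1 → 4 = e.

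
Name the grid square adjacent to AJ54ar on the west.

Longitude subsquare a = 0; −1 → -1, wraps to 23 = x, carry into square.
Longitude square 5; −1 → 4.
The latitude characters are unchanged.

AJ44xr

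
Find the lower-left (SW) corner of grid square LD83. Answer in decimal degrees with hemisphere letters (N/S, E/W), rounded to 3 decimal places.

57.000° S, 56.000° E

Field L=11, D=3: +11·20° lon, +3·10° lat → SW at lon 40°, lat -60°.
Square 8, 3: +8·2° lon, +3·1° lat → SW at lon 56°, lat -57°.
latitude 57.000° S, longitude 56.000° E.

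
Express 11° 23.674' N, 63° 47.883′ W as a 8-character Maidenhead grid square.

FK81cj44

Offset from 180°W / 90°S: lon 116.20195°, lat 101.39457°.
Field: lon ⌊116.20195/20⌋ = 5 → F; lat ⌊101.39457/10⌋ = 10 → K.
Square: lon ⌊16.20195/2⌋ = 8; lat ⌊1.39457/1⌋ = 1.
Subsquare: lon ⌊0.20195/0.0833333⌋ = 2 → c; lat ⌊0.39457/0.0416667⌋ = 9 → j.
Extended square: lon ⌊0.03528/0.00833333⌋ = 4; lat ⌊0.01957/0.00416667⌋ = 4.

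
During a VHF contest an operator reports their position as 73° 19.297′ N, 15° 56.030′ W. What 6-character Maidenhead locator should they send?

Offset from 180°W / 90°S: lon 164.0662°, lat 163.3216°.
Field: lon ⌊164.0662/20⌋ = 8 → I; lat ⌊163.3216/10⌋ = 16 → Q.
Square: lon ⌊4.0662/2⌋ = 2; lat ⌊3.3216/1⌋ = 3.
Subsquare: lon ⌊0.0662/0.0833333⌋ = 0 → a; lat ⌊0.3216/0.0416667⌋ = 7 → h.

IQ23ah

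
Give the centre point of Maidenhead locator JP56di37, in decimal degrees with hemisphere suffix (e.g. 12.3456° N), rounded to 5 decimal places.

Field J=9, P=15: +9·20° lon, +15·10° lat → SW at lon 0°, lat 60°.
Square 5, 6: +5·2° lon, +6·1° lat → SW at lon 10°, lat 66°.
Subsquare d=3, i=8: +3·0.0833333° lon, +8·0.0416667° lat → SW at lon 10.25°, lat 66.3333°.
Extended square 3, 7: +3·0.00833333° lon, +7·0.00416667° lat → SW at lon 10.275°, lat 66.3625°.
Cell spans 0.00833333° lon × 0.00416667° lat. Centre is SW corner plus half of each.
latitude 66.36458° N, longitude 10.27917° E.

66.36458° N, 10.27917° E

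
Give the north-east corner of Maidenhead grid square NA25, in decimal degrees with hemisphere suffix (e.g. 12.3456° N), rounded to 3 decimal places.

84.000° S, 86.000° E

Field N=13, A=0: +13·20° lon, +0·10° lat → SW at lon 80°, lat -90°.
Square 2, 5: +2·2° lon, +5·1° lat → SW at lon 84°, lat -85°.
Cell spans 2° lon × 1° lat. NE corner is SW corner plus one full cell.
latitude 84.000° S, longitude 86.000° E.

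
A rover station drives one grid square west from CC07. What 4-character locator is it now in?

BC97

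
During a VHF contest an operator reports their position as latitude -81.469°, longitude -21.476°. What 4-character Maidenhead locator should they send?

Shift to the Maidenhead origin (180°W, 90°S): lon 158.52, lat 8.53.
Field: 158.52/20 → 7 → H, 8.53/10 → 0 → A; chars HA.
Square: 18.52/2 → 9, 8.53/1 → 8; chars 98.

HA98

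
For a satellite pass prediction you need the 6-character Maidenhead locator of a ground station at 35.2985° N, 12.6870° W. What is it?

Shift to the Maidenhead origin (180°W, 90°S): lon 167.3130, lat 125.2985.
Field: lon ⌊167.3130/20⌋ = 8 → I; lat ⌊125.2985/10⌋ = 12 → M.
Square: lon ⌊7.3130/2⌋ = 3; lat ⌊5.2985/1⌋ = 5.
Subsquare: lon ⌊1.3130/0.0833333⌋ = 15 → p; lat ⌊0.2985/0.0416667⌋ = 7 → h.

IM35ph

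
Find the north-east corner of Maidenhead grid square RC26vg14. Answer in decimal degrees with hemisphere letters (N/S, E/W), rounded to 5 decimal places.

Field R=17, C=2: +17·20° lon, +2·10° lat → SW at lon 160°, lat -70°.
Square 2, 6: +2·2° lon, +6·1° lat → SW at lon 164°, lat -64°.
Subsquare v=21, g=6: +21·0.0833333° lon, +6·0.0416667° lat → SW at lon 165.75°, lat -63.75°.
Extended square 1, 4: +1·0.00833333° lon, +4·0.00416667° lat → SW at lon 165.758°, lat -63.7333°.
Cell spans 0.00833333° lon × 0.00416667° lat. NE corner is SW corner plus one full cell.
latitude 63.72917° S, longitude 165.76667° E.

63.72917° S, 165.76667° E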